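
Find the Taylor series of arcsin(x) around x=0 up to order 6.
3·x^5/40 + x^3/6 + x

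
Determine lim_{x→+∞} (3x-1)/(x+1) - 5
Evaluate the dominant behaviour as x → +∞; each term tends to a finite value or vanishes.
Limit = -2.

Final answer: -2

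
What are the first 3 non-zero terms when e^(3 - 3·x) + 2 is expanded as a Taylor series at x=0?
9·x^2·e^(3)/2 - 3·x·e^(3) + 2 + e^(3)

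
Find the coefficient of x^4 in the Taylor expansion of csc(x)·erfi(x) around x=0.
Expand to order 4: csc(x)·erfi(x) = 7·x^4/(20·√(π)) + x^2/√(π) + 2/√(π) + O(x^5).
The coefficient of x^4 is 7/(20·√(π)).

Final answer: 7/(20·√(π))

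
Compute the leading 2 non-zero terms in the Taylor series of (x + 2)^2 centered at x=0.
4·x + 4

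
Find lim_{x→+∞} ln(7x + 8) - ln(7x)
This is an ∞ − ∞ indeterminate form.
Combine the logarithms: ln(7x+8) − ln(7x) = ln((7x+8)/(7x)) = ln(1 + 8/(7x)) → ln(1) = 0.
Limit = 0.

Final answer: 0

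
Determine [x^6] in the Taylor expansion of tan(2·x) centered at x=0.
Expand to order 6: tan(2·x) = 64·x^5/15 + 8·x^3/3 + 2·x + O(x^7).
The coefficient of x^6 is 0.

Final answer: 0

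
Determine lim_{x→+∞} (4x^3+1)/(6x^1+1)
This is an ∞/∞ indeterminate form as x → +∞.
Divide numerator and denominator by x^3 and let the lower-order terms vanish; the numerator's degree 3 exceeds the denominator's degree 1, so the quotient diverges.
Limit = ∞.

Final answer: ∞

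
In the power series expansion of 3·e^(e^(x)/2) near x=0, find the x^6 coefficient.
513·e^(1/2)/5120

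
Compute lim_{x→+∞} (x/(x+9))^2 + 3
As x → +∞: x/(x+9) = 1/(1 + 9/x) → 1, and the 2nd power of a limit-1 base also → 1; with the additive constant, 1 + 3 = 4.
Limit = 4.

Final answer: 4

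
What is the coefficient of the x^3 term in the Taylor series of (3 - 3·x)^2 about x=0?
Expand to order 3: (3 - 3·x)^2 = 9·x^2 - 18·x + 9 + O(x^4).
The coefficient of x^3 is 0.

Final answer: 0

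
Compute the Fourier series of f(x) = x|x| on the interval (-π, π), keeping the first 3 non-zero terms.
(-8 + 2·π^2)·sin(x)/π - π·sin(2·x) + (-8 + 18·π^2)·sin(3·x)/(27·π)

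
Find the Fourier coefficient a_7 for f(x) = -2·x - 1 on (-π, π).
a_7 = (1/π) ∫_{-π}^{π} f(x)·cos(7x) dx.
Evaluate the integral (use parity and integration by parts as needed): a_7 = 0.

Final answer: 0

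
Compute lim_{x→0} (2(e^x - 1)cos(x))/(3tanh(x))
Both numerator and denominator → 0 as x → 0; this is a 0/0 indeterminate form.
Expand each to leading order near x = 0: numerator ~ 2·x, denominator ~ 3·x.
The limit of the ratio is 2/3.

Final answer: 2/3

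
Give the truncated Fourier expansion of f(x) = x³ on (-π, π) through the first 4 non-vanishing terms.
(-12 + 2·π^2)·sin(x) + (3/2 - π^2)·sin(2·x) + (-4/9 + 2·π^2/3)·sin(3·x) + (3/16 - π^2/2)·sin(4·x)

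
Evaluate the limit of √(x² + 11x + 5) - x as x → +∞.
As x → +∞: multiply by the conjugate to get (11x+5)/(√(x²+11x+5)+x); the denominator ~ 2x, so the limit is 11/2.
Limit = 11/2.

Final answer: 11/2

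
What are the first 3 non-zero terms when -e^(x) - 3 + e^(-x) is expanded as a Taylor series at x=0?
-x^3/3 - 2·x - 3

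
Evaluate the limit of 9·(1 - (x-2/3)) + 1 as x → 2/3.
Direct substitution at x = 2/3 gives 10.

Final answer: 10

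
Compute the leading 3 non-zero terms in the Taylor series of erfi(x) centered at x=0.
x^5/(5·√(π)) + 2·x^3/(3·√(π)) + 2·x/√(π)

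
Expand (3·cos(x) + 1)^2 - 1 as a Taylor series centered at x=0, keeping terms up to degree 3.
15 - 12·x^2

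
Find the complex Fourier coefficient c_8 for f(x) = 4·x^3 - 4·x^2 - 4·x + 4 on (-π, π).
Compute the real Fourier coefficients first: a_8 = -1/4, b_8 = 35/32 - π^2.
Then c_8 = (a_8 − i·b_8)/2 = -1/8 - 35·i/64 + i·π^2/2.

Final answer: -1/8 - 35·i/64 + i·π^2/2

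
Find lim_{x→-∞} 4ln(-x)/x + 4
The quotient is an ∞/∞ indeterminate form as x → -∞.
Compare growth rates of the dominant terms (exponentials ≫ polynomials ≫ logarithms), or apply L'Hôpital's rule; the quotient → 0.
Adding the constant: 0 + 4 = 4. Limit = 4.

Final answer: 4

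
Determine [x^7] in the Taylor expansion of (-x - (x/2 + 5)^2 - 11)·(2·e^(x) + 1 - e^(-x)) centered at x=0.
Expand to order 7: (-x - (x/2 + 5)^2 - 11)·(2·e^(x) + 1 - e^(-x)) = -121·x^7/3360 - 101·x^6/480 - 51·x^5/40 - 37·x^4/8 - 87·x^3/4 - 73·x^2/2 - 120·x - 72 + O(x^8).
The coefficient of x^7 is -121/3360.

Final answer: -121/3360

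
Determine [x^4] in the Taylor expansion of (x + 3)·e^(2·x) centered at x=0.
Expand to order 4: (x + 3)·e^(2·x) = 10·x^4/3 + 6·x^3 + 8·x^2 + 7·x + 3 + O(x^5).
The coefficient of x^4 is 10/3.

Final answer: 10/3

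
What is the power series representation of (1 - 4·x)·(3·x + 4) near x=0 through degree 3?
-12·x^2 - 13·x + 4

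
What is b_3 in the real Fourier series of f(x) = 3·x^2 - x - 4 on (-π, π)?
b_3 = (1/π) ∫_{-π}^{π} f(x)·sin(3x) dx.
Evaluate the integral (use parity and integration by parts as needed): b_3 = -2/3.

Final answer: -2/3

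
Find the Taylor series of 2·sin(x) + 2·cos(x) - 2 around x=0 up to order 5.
x^5/60 + x^4/12 - x^3/3 - x^2 + 2·x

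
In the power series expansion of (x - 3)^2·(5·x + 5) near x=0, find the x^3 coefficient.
Expand to order 3: (x - 3)^2·(5·x + 5) = 5·x^3 - 25·x^2 + 15·x + 45 + O(x^4).
The coefficient of x^3 is 5.

Final answer: 5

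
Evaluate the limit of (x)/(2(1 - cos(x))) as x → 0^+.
Both numerator and denominator → 0 as x → 0^+; this is a 0/0 indeterminate form.
Expand each to leading order near x = 0: numerator ~ x, denominator ~ x^2.
The limit of the ratio is ∞.

Final answer: ∞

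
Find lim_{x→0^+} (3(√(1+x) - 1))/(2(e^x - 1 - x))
Both numerator and denominator → 0 as x → 0^+; this is a 0/0 indeterminate form.
Expand each to leading order near x = 0: numerator ~ 3·x/2, denominator ~ x^2.
The limit of the ratio is ∞.

Final answer: ∞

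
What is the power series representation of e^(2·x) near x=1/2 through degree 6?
e + 2·e·(x - 1/2) + 2·e·(x - 1/2)^2 + 4·e·(x - 1/2)^3/3 + 2·e·(x - 1/2)^4/3 + 4·e·(x - 1/2)^5/15 + 4·e·(x - 1/2)^6/45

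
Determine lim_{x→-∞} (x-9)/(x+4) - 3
Evaluate the dominant behaviour as x → -∞; each term tends to a finite value or vanishes.
Limit = -2.

Final answer: -2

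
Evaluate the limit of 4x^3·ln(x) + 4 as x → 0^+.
The product is a 0·∞ indeterminate form at x → 0⁺.
Rewrite the product as 4·ln(x) / x^(-3) and apply L'Hôpital, or use the standard hierarchy x^(-3) ≫ |ln x| as x → 0⁺.
The indeterminate product → 0, so the limit = 4.

Final answer: 4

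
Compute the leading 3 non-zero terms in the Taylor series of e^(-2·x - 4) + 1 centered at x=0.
2·x^2·e^(-4) - 2·x·e^(-4) + e^(-4) + 1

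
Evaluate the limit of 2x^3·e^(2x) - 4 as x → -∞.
The product is a 0·∞ indeterminate form at x → -∞.
Rewrite the product as 2x^3 / e^(-2x) (an ∞/∞ form) and apply L'Hôpital, or use the standard hierarchy e^(2|x|) ≫ |x^3| as x → -∞.
The indeterminate product → 0, so the limit = -4.

Final answer: -4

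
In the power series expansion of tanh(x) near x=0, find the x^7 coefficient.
Expand to order 7: tanh(x) = -17·x^7/315 + 2·x^5/15 - x^3/3 + x + O(x^8).
The coefficient of x^7 is -17/315.

Final answer: -17/315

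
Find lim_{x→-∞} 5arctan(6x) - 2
Evaluate the dominant behaviour as x → -∞; each term tends to a finite value or vanishes.
Limit = -5·π/2 - 2.

Final answer: -5·π/2 - 2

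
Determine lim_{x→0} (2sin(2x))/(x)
Both numerator and denominator → 0 as x → 0; this is a 0/0 indeterminate form.
Expand each to leading order near x = 0: numerator ~ 4·x, denominator ~ x.
The limit of the ratio is 4.

Final answer: 4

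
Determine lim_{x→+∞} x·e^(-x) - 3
Evaluate the dominant behaviour as x → +∞; each term tends to a finite value or vanishes.
Limit = -3.

Final answer: -3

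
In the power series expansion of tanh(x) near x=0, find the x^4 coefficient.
Expand to order 4: tanh(x) = -x^3/3 + x + O(x^5).
The coefficient of x^4 is 0.

Final answer: 0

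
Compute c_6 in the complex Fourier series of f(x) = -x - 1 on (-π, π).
Compute the real Fourier coefficients first: a_6 = 0, b_6 = 1/3.
Then c_6 = (a_6 − i·b_6)/2 = -i/6.

Final answer: -i/6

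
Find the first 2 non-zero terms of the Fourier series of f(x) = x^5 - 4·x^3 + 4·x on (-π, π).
(-48·π^2 + 2·π^4 + 296)·sin(x) + (-π^4 - 35/2 + 9·π^2)·sin(2·x)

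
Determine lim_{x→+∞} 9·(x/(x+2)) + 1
Evaluate the dominant behaviour as x → +∞; each term tends to a finite value or vanishes.
Limit = 10.

Final answer: 10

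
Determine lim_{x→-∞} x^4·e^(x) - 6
The product is a 0·∞ indeterminate form at x → -∞.
Rewrite the product as x^4 / e^(-x) (an ∞/∞ form) and apply L'Hôpital, or use the standard hierarchy e^(|x|) ≫ |x^4| as x → -∞.
The indeterminate product → 0, so the limit = -6.

Final answer: -6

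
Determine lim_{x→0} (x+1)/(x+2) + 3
Direct substitution at x = 0 gives 7/2.

Final answer: 7/2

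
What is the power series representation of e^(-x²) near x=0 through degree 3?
1 - x^2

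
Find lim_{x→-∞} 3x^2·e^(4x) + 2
The product is a 0·∞ indeterminate form at x → -∞.
Rewrite the product as 3x^2 / e^(-4x) (an ∞/∞ form) and apply L'Hôpital, or use the standard hierarchy e^(4|x|) ≫ |x^2| as x → -∞.
The indeterminate product → 0, so the limit = 2.

Final answer: 2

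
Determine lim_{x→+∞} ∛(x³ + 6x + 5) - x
This is an ∞ − ∞ indeterminate form.
Multiply by (A² + AB + B²)/(A² + AB + B²) where A = ∛(x³+6x + 5), B = x to use A³ − B³ = (A−B)(A²+AB+B²); the x³ terms cancel, leaving (6x + 5)/(A²+AB+B²) with denominator ~ 3x², so the limit is 0.
Limit = 0.

Final answer: 0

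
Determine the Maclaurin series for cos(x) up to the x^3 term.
1 - x^2/2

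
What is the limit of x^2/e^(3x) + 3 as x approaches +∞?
The quotient is an ∞/∞ indeterminate form as x → +∞.
The exponential denominator e^(3x) dominates the polynomial numerator (e^x ≫ x^2 as x → ∞), so the quotient → 0.
Adding the constant: 0 + 3 = 3. Limit = 3.

Final answer: 3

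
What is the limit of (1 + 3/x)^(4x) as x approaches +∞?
As x → +∞: write (1 + 3/x)^(4x) = ((1 + 3/x)^x)^4 → (e^3)^4 = e^12.
Limit = e^(12).

Final answer: e^(12)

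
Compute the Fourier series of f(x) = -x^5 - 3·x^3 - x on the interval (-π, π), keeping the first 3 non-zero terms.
(-206 - 2·π^4 + 34·π^2)·sin(x) + (-2·π^2 + 4 + π^4)·sin(2·x) + (-2·π^4/3 - 14·π^2/27 - 26/81)·sin(3·x)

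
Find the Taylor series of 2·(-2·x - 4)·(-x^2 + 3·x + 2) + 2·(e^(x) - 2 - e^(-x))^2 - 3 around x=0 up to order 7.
-x^7/315 + 16·x^6/45 - 2·x^5/15 + 8·x^4/3 + 4·x^3/3 + 4·x^2 - 48·x - 11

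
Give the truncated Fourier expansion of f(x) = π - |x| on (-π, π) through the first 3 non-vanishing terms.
4·cos(x)/π + 4·cos(3·x)/(9·π) + π/2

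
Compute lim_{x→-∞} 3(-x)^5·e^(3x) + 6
The product is a 0·∞ indeterminate form at x → -∞.
Rewrite the product as 3(-x)^5 / e^(-3x) (an ∞/∞ form) and apply L'Hôpital, or use the standard hierarchy e^(3|x|) ≫ |(-x)^5| as x → -∞.
The indeterminate product → 0, so the limit = 6.

Final answer: 6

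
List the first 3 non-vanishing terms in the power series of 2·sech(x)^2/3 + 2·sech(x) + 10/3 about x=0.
31·x^4/36 - 5·x^2/3 + 6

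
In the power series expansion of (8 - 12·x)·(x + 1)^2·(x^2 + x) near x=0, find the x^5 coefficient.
Expand to order 5: (8 - 12·x)·(x + 1)^2·(x^2 + x) = -12·x^5 - 28·x^4 - 12·x^3 + 12·x^2 + 8·x + O(x^6).
The coefficient of x^5 is -12.

Final answer: -12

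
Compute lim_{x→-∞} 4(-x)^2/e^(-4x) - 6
The quotient is an ∞/∞ indeterminate form as x → -∞.
Compare growth rates of the dominant terms (exponentials ≫ polynomials ≫ logarithms), or apply L'Hôpital's rule; the quotient → 0.
Adding the constant: 0 - 6 = -6. Limit = -6.

Final answer: -6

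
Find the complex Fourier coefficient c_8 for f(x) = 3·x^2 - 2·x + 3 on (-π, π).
Compute the real Fourier coefficients first: a_8 = 3/16, b_8 = 1/2.
Then c_8 = (a_8 − i·b_8)/2 = 3/32 - i/4.

Final answer: 3/32 - i/4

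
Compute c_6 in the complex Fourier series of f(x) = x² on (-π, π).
Compute the real Fourier coefficients first: a_6 = 1/9, b_6 = 0.
Then c_6 = (a_6 − i·b_6)/2 = 1/18.

Final answer: 1/18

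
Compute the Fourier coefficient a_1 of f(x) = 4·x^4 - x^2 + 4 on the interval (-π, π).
a_1 = (1/π) ∫_{-π}^{π} f(x)·cos(1x) dx.
Evaluate the integral (use parity and integration by parts as needed): a_1 = 196 - 32·π^2.

Final answer: 196 - 32·π^2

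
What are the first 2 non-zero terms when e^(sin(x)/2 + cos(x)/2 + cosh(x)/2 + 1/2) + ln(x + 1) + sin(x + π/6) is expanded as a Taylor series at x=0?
x·(√(3)/2 + 1 + e^(3/2)/2) + 1/2 + e^(3/2)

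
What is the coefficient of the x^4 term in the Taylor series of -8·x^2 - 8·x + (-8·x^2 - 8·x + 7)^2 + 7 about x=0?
Expand to order 4: -8·x^2 - 8·x + (-8·x^2 - 8·x + 7)^2 + 7 = 64·x^4 + 128·x^3 - 56·x^2 - 120·x + 56 + O(x^5).
The coefficient of x^4 is 64.

Final answer: 64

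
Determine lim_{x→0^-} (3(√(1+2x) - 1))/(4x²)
Both numerator and denominator → 0 as x → 0^-; this is a 0/0 indeterminate form.
Expand each to leading order near x = 0: numerator ~ 3·x, denominator ~ 4·x^2.
The limit of the ratio is -∞.

Final answer: -∞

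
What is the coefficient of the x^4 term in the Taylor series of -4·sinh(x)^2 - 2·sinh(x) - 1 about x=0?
Expand to order 4: -4·sinh(x)^2 - 2·sinh(x) - 1 = -4·x^4/3 - x^3/3 - 4·x^2 - 2·x - 1 + O(x^5).
The coefficient of x^4 is -4/3.

Final answer: -4/3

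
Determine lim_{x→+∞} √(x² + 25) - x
This is an ∞ − ∞ indeterminate form.
Multiply and divide by the conjugate √(x²+25) + x; the x² terms cancel, leaving 25/(√(x²+25)+x) → 0.
Limit = 0.

Final answer: 0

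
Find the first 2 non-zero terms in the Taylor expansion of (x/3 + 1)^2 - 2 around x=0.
2·x/3 - 1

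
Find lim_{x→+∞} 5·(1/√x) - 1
Evaluate the dominant behaviour as x → +∞; each term tends to a finite value or vanishes.
Limit = -1.

Final answer: -1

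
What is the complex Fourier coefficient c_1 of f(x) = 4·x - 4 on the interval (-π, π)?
Compute the real Fourier coefficients first: a_1 = 0, b_1 = 8.
Then c_1 = (a_1 − i·b_1)/2 = -4·i.

Final answer: -4·i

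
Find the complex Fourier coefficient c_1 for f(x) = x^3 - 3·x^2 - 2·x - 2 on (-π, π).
Compute the real Fourier coefficients first: a_1 = 12, b_1 = -16 + 2·π^2.
Then c_1 = (a_1 − i·b_1)/2 = 6 - i·π^2 + 8·i.

Final answer: 6 - i·π^2 + 8·i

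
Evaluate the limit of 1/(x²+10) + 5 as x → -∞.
Evaluate the dominant behaviour as x → -∞; each term tends to a finite value or vanishes.
Limit = 5.

Final answer: 5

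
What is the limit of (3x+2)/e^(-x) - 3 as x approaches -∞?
The quotient is an ∞/∞ indeterminate form as x → -∞.
Compare growth rates of the dominant terms (exponentials ≫ polynomials ≫ logarithms), or apply L'Hôpital's rule; the quotient → 0.
Adding the constant: 0 - 3 = -3. Limit = -3.

Final answer: -3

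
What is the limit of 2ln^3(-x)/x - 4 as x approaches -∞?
The quotient is an ∞/∞ indeterminate form as x → -∞.
Compare growth rates of the dominant terms (exponentials ≫ polynomials ≫ logarithms), or apply L'Hôpital's rule; the quotient → 0.
Adding the constant: 0 - 4 = -4. Limit = -4.

Final answer: -4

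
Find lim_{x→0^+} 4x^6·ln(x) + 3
The product is a 0·∞ indeterminate form at x → 0⁺.
Rewrite the product as 4·ln(x) / x^(-6) and apply L'Hôpital, or use the standard hierarchy x^(-6) ≫ |ln x| as x → 0⁺.
The indeterminate product → 0, so the limit = 3.

Final answer: 3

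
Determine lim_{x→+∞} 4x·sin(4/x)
As x → +∞: let u = 4/x → 0⁺; then 4·x·sin(4/x) = 4·4·sin(u)/u → 4·4·1 = 16.
Limit = 16.

Final answer: 16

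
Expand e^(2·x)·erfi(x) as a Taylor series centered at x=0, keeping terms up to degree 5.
43·x^5/(15·√(π)) + 4·x^4/√(π) + 14·x^3/(3·√(π)) + 4·x^2/√(π) + 2·x/√(π)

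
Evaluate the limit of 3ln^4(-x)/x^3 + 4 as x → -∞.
The quotient is an ∞/∞ indeterminate form as x → -∞.
Compare growth rates of the dominant terms (exponentials ≫ polynomials ≫ logarithms), or apply L'Hôpital's rule; the quotient → 0.
Adding the constant: 0 + 4 = 4. Limit = 4.

Final answer: 4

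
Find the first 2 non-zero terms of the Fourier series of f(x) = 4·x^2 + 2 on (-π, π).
-16·cos(x) + 2 + 4·π^2/3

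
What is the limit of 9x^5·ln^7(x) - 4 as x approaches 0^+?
The product is a 0·∞ indeterminate form at x → 0⁺.
Rewrite the product as 9·ln^7(x) / x^(-5) and apply L'Hôpital, or use the standard hierarchy x^(-5) ≫ |ln x|^7 as x → 0⁺.
The indeterminate product → 0, so the limit = -4.

Final answer: -4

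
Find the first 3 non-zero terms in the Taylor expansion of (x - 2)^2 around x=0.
x^2 - 4·x + 4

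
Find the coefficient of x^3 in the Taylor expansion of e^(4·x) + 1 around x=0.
Expand to order 3: e^(4·x) + 1 = 32·x^3/3 + 8·x^2 + 4·x + 2 + O(x^4).
The coefficient of x^3 is 32/3.

Final answer: 32/3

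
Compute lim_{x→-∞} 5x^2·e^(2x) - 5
The product is a 0·∞ indeterminate form at x → -∞.
Rewrite the product as 5x^2 / e^(-2x) (an ∞/∞ form) and apply L'Hôpital, or use the standard hierarchy e^(2|x|) ≫ |x^2| as x → -∞.
The indeterminate product → 0, so the limit = -5.

Final answer: -5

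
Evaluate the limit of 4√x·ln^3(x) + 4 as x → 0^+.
The product is a 0·∞ indeterminate form at x → 0⁺.
Rewrite the product as 4·ln^3(x) / x^(-1/2) and apply L'Hôpital, or use the standard hierarchy x^(-1/2) ≫ |ln x|^3 as x → 0⁺.
The indeterminate product → 0, so the limit = 4.

Final answer: 4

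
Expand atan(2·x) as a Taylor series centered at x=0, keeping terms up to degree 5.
32·x^5/5 - 8·x^3/3 + 2·x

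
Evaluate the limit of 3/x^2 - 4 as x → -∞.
Evaluate the dominant behaviour as x → -∞; each term tends to a finite value or vanishes.
Limit = -4.

Final answer: -4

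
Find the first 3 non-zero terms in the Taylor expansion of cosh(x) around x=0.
x^4/24 + x^2/2 + 1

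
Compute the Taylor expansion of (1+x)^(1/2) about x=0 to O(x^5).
-5·x^4/128 + x^3/16 - x^2/8 + x/2 + 1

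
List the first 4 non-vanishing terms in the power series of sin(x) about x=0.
-x^7/5040 + x^5/120 - x^3/6 + x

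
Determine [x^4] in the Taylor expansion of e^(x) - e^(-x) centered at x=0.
Expand to order 4: e^(x) - e^(-x) = x^3/3 + 2·x + O(x^5).
The coefficient of x^4 is 0.

Final answer: 0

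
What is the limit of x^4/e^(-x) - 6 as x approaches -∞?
The quotient is an ∞/∞ indeterminate form as x → -∞.
Compare growth rates of the dominant terms (exponentials ≫ polynomials ≫ logarithms), or apply L'Hôpital's rule; the quotient → 0.
Adding the constant: 0 - 6 = -6. Limit = -6.

Final answer: -6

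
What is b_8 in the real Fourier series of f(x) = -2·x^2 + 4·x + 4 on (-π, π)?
b_8 = (1/π) ∫_{-π}^{π} f(x)·sin(8x) dx.
Evaluate the integral (use parity and integration by parts as needed): b_8 = -1.

Final answer: -1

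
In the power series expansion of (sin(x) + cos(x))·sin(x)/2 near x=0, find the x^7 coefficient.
Expand to order 7: (sin(x) + cos(x))·sin(x)/2 = -2·x^7/315 + x^6/45 + x^5/15 - x^4/6 - x^3/3 + x^2/2 + x/2 + O(x^8).
The coefficient of x^7 is -2/315.

Final answer: -2/315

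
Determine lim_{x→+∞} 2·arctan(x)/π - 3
Evaluate the dominant behaviour as x → +∞; each term tends to a finite value or vanishes.
Limit = -2.

Final answer: -2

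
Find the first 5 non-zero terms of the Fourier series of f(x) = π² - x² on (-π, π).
4·cos(x) - cos(2·x) + 4·cos(3·x)/9 - cos(4·x)/4 + 2·π^2/3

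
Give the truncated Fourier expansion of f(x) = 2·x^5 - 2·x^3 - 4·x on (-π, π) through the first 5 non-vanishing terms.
(-84·π^2 + 4·π^4 + 496)·sin(x) + (-2·π^4 - 14 + 12·π^2)·sin(2·x) + (-116·π^2/27 + 16/81 + 4·π^4/3)·sin(3·x) + (-π^4 + 37/32 + 9·π^2/4)·sin(4·x) + (-36·π^2/25 - 784/625 + 4·π^4/5)·sin(5·x)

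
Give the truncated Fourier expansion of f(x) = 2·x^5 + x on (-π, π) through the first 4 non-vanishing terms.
(-80·π^2 + 4·π^4 + 482)·sin(x) + (-2·π^4 - 16 + 10·π^2)·sin(2·x) + (-80·π^2/27 + 214/81 + 4·π^4/3)·sin(3·x) + (-π^4 - 31/32 + 5·π^2/4)·sin(4·x)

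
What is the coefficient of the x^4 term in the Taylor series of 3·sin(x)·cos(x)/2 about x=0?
Expand to order 4: 3·sin(x)·cos(x)/2 = -x^3 + 3·x/2 + O(x^5).
The coefficient of x^4 is 0.

Final answer: 0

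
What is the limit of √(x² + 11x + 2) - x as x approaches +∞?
This is an ∞ − ∞ indeterminate form.
Multiply and divide by the conjugate √(x²+11x + 2) + x; the x² terms cancel, leaving (11x + 2)/(√(x²+11x + 2)+x) → 11/2.
Limit = 11/2.

Final answer: 11/2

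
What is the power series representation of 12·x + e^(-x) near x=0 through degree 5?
-x^5/120 + x^4/24 - x^3/6 + x^2/2 + 11·x + 1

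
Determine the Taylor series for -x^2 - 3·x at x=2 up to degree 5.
-10 - 7·(x - 2) - (x - 2)^2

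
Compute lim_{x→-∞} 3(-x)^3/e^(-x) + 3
The quotient is an ∞/∞ indeterminate form as x → -∞.
Compare growth rates of the dominant terms (exponentials ≫ polynomials ≫ logarithms), or apply L'Hôpital's rule; the quotient → 0.
Adding the constant: 0 + 3 = 3. Limit = 3.

Final answer: 3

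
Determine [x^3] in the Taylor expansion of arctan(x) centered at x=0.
Expand to order 3: arctan(x) = -x^3/3 + x + O(x^4).
The coefficient of x^3 is -1/3.

Final answer: -1/3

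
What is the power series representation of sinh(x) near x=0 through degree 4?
x^3/6 + x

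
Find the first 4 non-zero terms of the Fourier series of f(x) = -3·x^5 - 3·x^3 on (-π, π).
(-684 - 6·π^4 + 114·π^2)·sin(x) + (-12·π^2 + 18 + 3·π^4)·sin(2·x) + (-2·π^4 - 44/27 + 22·π^2/9)·sin(3·x) + (-3·π^2/8 + 9/64 + 3·π^4/2)·sin(4·x)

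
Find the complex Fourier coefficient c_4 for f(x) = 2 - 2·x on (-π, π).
Compute the real Fourier coefficients first: a_4 = 0, b_4 = 1.
Then c_4 = (a_4 − i·b_4)/2 = -i/2.

Final answer: -i/2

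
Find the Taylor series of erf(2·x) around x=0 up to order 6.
32·x^5/(5·√(π)) - 16·x^3/(3·√(π)) + 4·x/√(π)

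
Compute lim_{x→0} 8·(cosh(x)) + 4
Direct substitution at x = 0 gives 12.

Final answer: 12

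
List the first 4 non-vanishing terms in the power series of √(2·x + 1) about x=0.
x^3/2 - x^2/2 + x + 1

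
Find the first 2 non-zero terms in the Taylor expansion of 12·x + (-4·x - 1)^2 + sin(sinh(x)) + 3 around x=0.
21·x + 4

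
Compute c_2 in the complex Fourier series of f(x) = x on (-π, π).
Compute the real Fourier coefficients first: a_2 = 0, b_2 = -1.
Then c_2 = (a_2 − i·b_2)/2 = i/2.

Final answer: i/2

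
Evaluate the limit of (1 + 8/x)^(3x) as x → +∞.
As x → +∞: write (1 + 8/x)^(3x) = ((1 + 8/x)^x)^3 → (e^8)^3 = e^24.
Limit = e^(24).

Final answer: e^(24)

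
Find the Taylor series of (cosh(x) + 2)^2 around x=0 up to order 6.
x^6/20 + x^4/2 + 3·x^2 + 9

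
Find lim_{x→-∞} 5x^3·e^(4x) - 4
The product is a 0·∞ indeterminate form at x → -∞.
Rewrite the product as 5x^3 / e^(-4x) (an ∞/∞ form) and apply L'Hôpital, or use the standard hierarchy e^(4|x|) ≫ |x^3| as x → -∞.
The indeterminate product → 0, so the limit = -4.

Final answer: -4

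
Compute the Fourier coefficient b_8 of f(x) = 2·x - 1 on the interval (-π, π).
b_8 = (1/π) ∫_{-π}^{π} f(x)·sin(8x) dx.
Evaluate the integral (use parity and integration by parts as needed): b_8 = -1/2.

Final answer: -1/2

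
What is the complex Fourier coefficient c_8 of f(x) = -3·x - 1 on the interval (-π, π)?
Compute the real Fourier coefficients first: a_8 = 0, b_8 = 3/4.
Then c_8 = (a_8 − i·b_8)/2 = -3·i/8.

Final answer: -3·i/8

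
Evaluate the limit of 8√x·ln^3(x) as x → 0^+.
This is a 0·∞ indeterminate form at x → 0⁺.
Rewrite the product as 8·ln^3(x) / x^(-1/2) and apply L'Hôpital, or use the standard hierarchy x^(-1/2) ≫ |ln x|^3 as x → 0⁺.
The indeterminate product → 0, so the limit = 0.

Final answer: 0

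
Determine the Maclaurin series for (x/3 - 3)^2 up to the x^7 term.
x^2/9 - 2·x + 9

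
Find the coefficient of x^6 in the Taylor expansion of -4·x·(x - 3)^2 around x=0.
Expand to order 6: -4·x·(x - 3)^2 = -4·x^3 + 24·x^2 - 36·x + O(x^7).
The coefficient of x^6 is 0.

Final answer: 0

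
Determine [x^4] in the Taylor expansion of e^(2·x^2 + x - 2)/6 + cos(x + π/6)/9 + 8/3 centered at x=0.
√(3)/432 + 73·e^(-2)/144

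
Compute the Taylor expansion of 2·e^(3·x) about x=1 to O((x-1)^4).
2·e^(3) + 6·e^(3)·(x - 1) + 9·e^(3)·(x - 1)^2 + 9·e^(3)·(x - 1)^3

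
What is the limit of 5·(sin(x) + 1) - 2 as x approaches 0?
Direct substitution at x = 0 gives 3.

Final answer: 3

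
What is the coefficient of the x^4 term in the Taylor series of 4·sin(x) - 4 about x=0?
Expand to order 4: 4·sin(x) - 4 = -2·x^3/3 + 4·x - 4 + O(x^5).
The coefficient of x^4 is 0.

Final answer: 0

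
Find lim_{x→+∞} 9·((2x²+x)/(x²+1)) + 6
Evaluate the dominant behaviour as x → +∞; each term tends to a finite value or vanishes.
Limit = 24.

Final answer: 24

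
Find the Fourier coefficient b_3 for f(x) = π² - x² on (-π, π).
b_3 = (1/π) ∫_{-π}^{π} f(x)·sin(3x) dx.
Evaluate the integral (use parity and integration by parts as needed): b_3 = 0.

Final answer: 0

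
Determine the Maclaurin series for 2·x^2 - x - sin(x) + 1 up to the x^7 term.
x^7/5040 - x^5/120 + x^3/6 + 2·x^2 - 2·x + 1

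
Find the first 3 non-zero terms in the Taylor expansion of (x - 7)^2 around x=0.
x^2 - 14·x + 49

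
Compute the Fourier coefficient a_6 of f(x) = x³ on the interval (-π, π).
a_6 = (1/π) ∫_{-π}^{π} f(x)·cos(6x) dx.
Evaluate the integral (use parity and integration by parts as needed): a_6 = 0.

Final answer: 0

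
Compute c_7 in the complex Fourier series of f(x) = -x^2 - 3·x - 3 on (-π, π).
Compute the real Fourier coefficients first: a_7 = 4/49, b_7 = -6/7.
Then c_7 = (a_7 − i·b_7)/2 = 2/49 + 3·i/7.

Final answer: 2/49 + 3·i/7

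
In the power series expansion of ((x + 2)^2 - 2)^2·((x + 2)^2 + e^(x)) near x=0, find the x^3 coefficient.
Expand to order 3: ((x + 2)^2 - 2)^2·((x + 2)^2 + e^(x)) = 494·x^3/3 + 186·x^2 + 100·x + 20 + O(x^4).
The coefficient of x^3 is 494/3.

Final answer: 494/3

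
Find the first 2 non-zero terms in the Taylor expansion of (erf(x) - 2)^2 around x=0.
-8·x/√(π) + 4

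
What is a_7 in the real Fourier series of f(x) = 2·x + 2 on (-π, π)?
a_7 = (1/π) ∫_{-π}^{π} f(x)·cos(7x) dx.
Evaluate the integral (use parity and integration by parts as needed): a_7 = 0.

Final answer: 0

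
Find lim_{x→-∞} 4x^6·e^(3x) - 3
The product is a 0·∞ indeterminate form at x → -∞.
Rewrite the product as 4x^6 / e^(-3x) (an ∞/∞ form) and apply L'Hôpital, or use the standard hierarchy e^(3|x|) ≫ |x^6| as x → -∞.
The indeterminate product → 0, so the limit = -3.

Final answer: -3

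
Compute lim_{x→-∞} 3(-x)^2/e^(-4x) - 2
The quotient is an ∞/∞ indeterminate form as x → -∞.
Compare growth rates of the dominant terms (exponentials ≫ polynomials ≫ logarithms), or apply L'Hôpital's rule; the quotient → 0.
Adding the constant: 0 - 2 = -2. Limit = -2.

Final answer: -2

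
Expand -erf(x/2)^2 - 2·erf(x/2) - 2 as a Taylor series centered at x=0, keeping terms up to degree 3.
x^3/(6·√(π)) - x^2/π - 2·x/√(π) - 2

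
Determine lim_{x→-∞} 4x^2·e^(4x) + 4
The product is a 0·∞ indeterminate form at x → -∞.
Rewrite the product as 4x^2 / e^(-4x) (an ∞/∞ form) and apply L'Hôpital, or use the standard hierarchy e^(4|x|) ≫ |x^2| as x → -∞.
The indeterminate product → 0, so the limit = 4.

Final answer: 4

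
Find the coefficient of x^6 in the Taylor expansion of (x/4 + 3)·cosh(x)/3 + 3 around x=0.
Expand to order 6: (x/4 + 3)·cosh(x)/3 + 3 = x^6/720 + x^5/288 + x^4/24 + x^3/24 + x^2/2 + x/12 + 4 + O(x^7).
The coefficient of x^6 is 1/720.

Final answer: 1/720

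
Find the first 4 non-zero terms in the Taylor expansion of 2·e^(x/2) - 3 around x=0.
x^3/24 + x^2/4 + x - 1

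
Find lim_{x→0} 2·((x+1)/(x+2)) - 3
Direct substitution at x = 0 gives -2.

Final answer: -2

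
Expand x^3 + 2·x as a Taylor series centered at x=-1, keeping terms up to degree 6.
-3 + 5·(x + 1) - 3·(x + 1)^2 + (x + 1)^3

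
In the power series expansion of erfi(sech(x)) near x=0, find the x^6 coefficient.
Expand to order 6: erfi(sech(x)) = -301·e·x^6/(360·√(π)) + 11·e·x^4/(12·√(π)) - e·x^2/√(π) + erfi(1) + O(x^7).
The coefficient of x^6 is -301·e/(360·√(π)).

Final answer: -301·e/(360·√(π))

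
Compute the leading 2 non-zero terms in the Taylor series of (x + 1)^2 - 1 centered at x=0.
x^2 + 2·x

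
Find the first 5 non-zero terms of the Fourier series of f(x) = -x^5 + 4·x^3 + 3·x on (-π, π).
(-282 - 2·π^4 + 48·π^2)·sin(x) + (-9·π^2 + 21/2 + π^4)·sin(2·x) + (-2·π^4/3 - 62/81 + 112·π^2/27)·sin(3·x) + (-21·π^2/8 - 33/64 + π^4/2)·sin(4·x) + (-2·π^4/5 + 462/625 + 48·π^2/25)·sin(5·x)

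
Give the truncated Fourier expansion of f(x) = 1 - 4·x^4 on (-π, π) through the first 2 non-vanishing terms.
(-192 + 32·π^2)·cos(x) - 4·π^4/5 + 1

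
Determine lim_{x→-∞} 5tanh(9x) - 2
Evaluate the dominant behaviour as x → -∞; each term tends to a finite value or vanishes.
Limit = -7.

Final answer: -7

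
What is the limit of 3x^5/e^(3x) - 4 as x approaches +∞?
The quotient is an ∞/∞ indeterminate form as x → +∞.
The exponential denominator e^(3x) dominates the polynomial numerator (e^x ≫ x^5 as x → ∞), so the quotient → 0.
Adding the constant: 0 - 4 = -4. Limit = -4.

Final answer: -4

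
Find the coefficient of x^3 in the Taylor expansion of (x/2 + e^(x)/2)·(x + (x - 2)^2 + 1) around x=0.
Expand to order 3: (x/2 + e^(x)/2)·(x + (x - 2)^2 + 1) = 2·x^3/3 - 5·x^2/4 + 7·x/2 + 5/2 + O(x^4).
The coefficient of x^3 is 2/3.

Final answer: 2/3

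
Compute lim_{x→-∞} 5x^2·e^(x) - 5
The product is a 0·∞ indeterminate form at x → -∞.
Rewrite the product as 5x^2 / e^(-x) (an ∞/∞ form) and apply L'Hôpital, or use the standard hierarchy e^(|x|) ≫ |x^2| as x → -∞.
The indeterminate product → 0, so the limit = -5.

Final answer: -5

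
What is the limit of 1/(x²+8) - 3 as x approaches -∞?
Evaluate the dominant behaviour as x → -∞; each term tends to a finite value or vanishes.
Limit = -3.

Final answer: -3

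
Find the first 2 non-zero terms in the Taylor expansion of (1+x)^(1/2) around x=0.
x/2 + 1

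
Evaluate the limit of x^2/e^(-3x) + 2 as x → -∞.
The quotient is an ∞/∞ indeterminate form as x → -∞.
Compare growth rates of the dominant terms (exponentials ≫ polynomials ≫ logarithms), or apply L'Hôpital's rule; the quotient → 0.
Adding the constant: 0 + 2 = 2. Limit = 2.

Final answer: 2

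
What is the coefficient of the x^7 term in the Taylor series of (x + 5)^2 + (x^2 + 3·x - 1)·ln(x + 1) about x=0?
Expand to order 7: (x + 5)^2 + (x^2 + 3·x - 1)·ln(x + 1) = -31·x^7/70 + 31·x^6/60 - 37·x^5/60 + 3·x^4/4 - 5·x^3/6 + 9·x^2/2 + 9·x + 25 + O(x^8).
The coefficient of x^7 is -31/70.

Final answer: -31/70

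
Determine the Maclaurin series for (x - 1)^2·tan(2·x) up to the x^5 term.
104·x^5/15 - 16·x^4/3 + 14·x^3/3 - 4·x^2 + 2·x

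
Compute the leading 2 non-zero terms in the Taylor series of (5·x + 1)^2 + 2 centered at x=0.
10·x + 3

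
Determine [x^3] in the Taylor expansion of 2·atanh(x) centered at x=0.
Expand to order 3: 2·atanh(x) = 2·x^3/3 + 2·x + O(x^4).
The coefficient of x^3 is 2/3.

Final answer: 2/3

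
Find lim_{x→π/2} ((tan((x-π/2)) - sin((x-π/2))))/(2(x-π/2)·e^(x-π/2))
Both numerator and denominator → 0 as x → π/2; this is a 0/0 indeterminate form.
Expand each to leading order near x = π/2: numerator ~ (x - π/2)^3/2, denominator ~ 2·(x - π/2).
The limit of the ratio is 0.

Final answer: 0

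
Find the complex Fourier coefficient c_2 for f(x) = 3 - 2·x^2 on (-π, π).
Compute the real Fourier coefficients first: a_2 = -2, b_2 = 0.
Then c_2 = (a_2 − i·b_2)/2 = -1.

Final answer: -1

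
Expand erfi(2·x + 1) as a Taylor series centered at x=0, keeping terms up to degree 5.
608·e·x^5/(15·√(π)) + 80·e·x^4/(3·√(π)) + 16·e·x^3/√(π) + 8·e·x^2/√(π) + 4·e·x/√(π) + erfi(1)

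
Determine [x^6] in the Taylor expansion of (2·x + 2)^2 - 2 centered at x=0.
Expand to order 6: (2·x + 2)^2 - 2 = 4·x^2 + 8·x + 2 + O(x^7).
The coefficient of x^6 is 0.

Final answer: 0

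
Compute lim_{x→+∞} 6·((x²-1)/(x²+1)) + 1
Evaluate the dominant behaviour as x → +∞; each term tends to a finite value or vanishes.
Limit = 7.

Final answer: 7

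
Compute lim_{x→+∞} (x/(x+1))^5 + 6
As x → +∞: x/(x+1) = 1/(1 + 1/x) → 1, and the 5th power of a limit-1 base also → 1; with the additive constant, 1 + 6 = 7.
Limit = 7.

Final answer: 7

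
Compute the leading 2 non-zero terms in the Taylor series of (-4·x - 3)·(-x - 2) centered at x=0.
11·x + 6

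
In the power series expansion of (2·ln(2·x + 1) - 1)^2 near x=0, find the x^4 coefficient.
Expand to order 4: (2·ln(2·x + 1) - 1)^2 = 224·x^4/3 - 128·x^3/3 + 24·x^2 - 8·x + 1 + O(x^5).
The coefficient of x^4 is 224/3.

Final answer: 224/3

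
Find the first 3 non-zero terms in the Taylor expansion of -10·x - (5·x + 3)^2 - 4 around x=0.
-25·x^2 - 40·x - 13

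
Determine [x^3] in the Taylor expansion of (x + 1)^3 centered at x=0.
Expand to order 3: (x + 1)^3 = x^3 + 3·x^2 + 3·x + 1 + O(x^4).
The coefficient of x^3 is 1.

Final answer: 1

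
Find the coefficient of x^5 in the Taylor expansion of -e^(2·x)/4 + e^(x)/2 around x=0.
Expand to order 5: -e^(2·x)/4 + e^(x)/2 = -x^5/16 - 7·x^4/48 - x^3/4 - x^2/4 + 1/4 + O(x^6).
The coefficient of x^5 is -1/16.

Final answer: -1/16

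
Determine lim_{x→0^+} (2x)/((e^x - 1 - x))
Both numerator and denominator → 0 as x → 0^+; this is a 0/0 indeterminate form.
Expand each to leading order near x = 0: numerator ~ 2·x, denominator ~ x^2/2.
The limit of the ratio is ∞.

Final answer: ∞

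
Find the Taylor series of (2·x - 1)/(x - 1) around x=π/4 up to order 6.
(-4 + 2·π)/(-4 + π) - 16·(x - π/4)/(-8·π + π^2 + 16) + 64·(x - π/4)^2/(-12·π^2 - 64 + π^3 + 48·π) - 256·(x - π/4)^3/(-256·π - 16·π^3 + π^4 + 256 + 96·π^2) + 1024·(x - π/4)^4/(-640·π^2 - 20·π^4 - 1024 + π^5 + 1280·π + 160·π^3) - 4096·(x - π/4)^5/(-1280·π^3 - 6144·π - 24·π^5 + π^6 + 4096 + 240·π^4 + 3840·π^2) + 16384·(x - π/4)^6/(-2240·π^4 - 21504·π^2 - 28·π^6 - 16384 + π^7 + 28672·π + 336·π^5 + 8960·π^3)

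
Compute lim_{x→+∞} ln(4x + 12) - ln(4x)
This is an ∞ − ∞ indeterminate form.
Combine the logarithms: ln(4x+12) − ln(4x) = ln((4x+12)/(4x)) = ln(1 + 12/(4x)) → ln(1) = 0.
Limit = 0.

Final answer: 0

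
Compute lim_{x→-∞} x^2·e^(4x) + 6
The product is a 0·∞ indeterminate form at x → -∞.
Rewrite the product as x^2 / e^(-4x) (an ∞/∞ form) and apply L'Hôpital, or use the standard hierarchy e^(4|x|) ≫ |x^2| as x → -∞.
The indeterminate product → 0, so the limit = 6.

Final answer: 6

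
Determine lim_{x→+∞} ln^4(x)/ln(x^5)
This is an ∞/∞ indeterminate form as x → +∞.
Write ln(x^5) = 5·ln(x), reducing the quotient to ln^3(x)/5 → ∞.
Limit = ∞.

Final answer: ∞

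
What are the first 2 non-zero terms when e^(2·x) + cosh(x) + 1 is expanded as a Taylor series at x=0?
2·x + 3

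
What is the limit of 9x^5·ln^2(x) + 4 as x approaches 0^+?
The product is a 0·∞ indeterminate form at x → 0⁺.
Rewrite the product as 9·ln^2(x) / x^(-5) and apply L'Hôpital, or use the standard hierarchy x^(-5) ≫ |ln x|^2 as x → 0⁺.
The indeterminate product → 0, so the limit = 4.

Final answer: 4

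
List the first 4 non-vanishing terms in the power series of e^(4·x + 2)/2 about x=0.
16·x^3·e^(2)/3 + 4·x^2·e^(2) + 2·x·e^(2) + e^(2)/2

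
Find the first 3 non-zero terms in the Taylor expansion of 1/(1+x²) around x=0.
x^4 - x^2 + 1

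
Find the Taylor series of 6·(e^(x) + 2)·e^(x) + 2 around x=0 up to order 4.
9·x^4/2 + 10·x^3 + 18·x^2 + 24·x + 20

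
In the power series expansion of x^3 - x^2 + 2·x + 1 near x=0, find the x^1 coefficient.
Expand to order 1: x^3 - x^2 + 2·x + 1 = 2·x + 1 + O(x^2).
The coefficient of x^1 is 2.

Final answer: 2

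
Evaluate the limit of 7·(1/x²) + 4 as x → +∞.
Evaluate the dominant behaviour as x → +∞; each term tends to a finite value or vanishes.
Limit = 4.

Final answer: 4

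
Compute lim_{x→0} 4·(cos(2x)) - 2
Direct substitution at x = 0 gives 2.

Final answer: 2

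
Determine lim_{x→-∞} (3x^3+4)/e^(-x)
This is an ∞/∞ indeterminate form as x → -∞.
Compare growth rates of the dominant terms (exponentials ≫ polynomials ≫ logarithms), or apply L'Hôpital's rule; the quotient → 0.
Limit = 0.

Final answer: 0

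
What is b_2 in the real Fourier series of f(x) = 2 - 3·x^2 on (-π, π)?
b_2 = (1/π) ∫_{-π}^{π} f(x)·sin(2x) dx.
Evaluate the integral (use parity and integration by parts as needed): b_2 = 0.

Final answer: 0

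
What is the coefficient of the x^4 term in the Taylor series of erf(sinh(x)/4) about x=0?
Expand to order 4: erf(sinh(x)/4) = 7·x^3/(96·√(π)) + x/(2·√(π)) + O(x^5).
The coefficient of x^4 is 0.

Final answer: 0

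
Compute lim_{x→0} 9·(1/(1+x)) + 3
Direct substitution at x = 0 gives 12.

Final answer: 12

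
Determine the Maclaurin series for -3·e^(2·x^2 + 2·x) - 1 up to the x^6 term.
-304·x^6/15 - 104·x^5/5 - 20·x^4 - 16·x^3 - 12·x^2 - 6·x - 4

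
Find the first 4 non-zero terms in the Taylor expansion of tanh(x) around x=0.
-17·x^7/315 + 2·x^5/15 - x^3/3 + x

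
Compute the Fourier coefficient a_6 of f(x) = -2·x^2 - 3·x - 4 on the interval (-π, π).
a_6 = (1/π) ∫_{-π}^{π} f(x)·cos(6x) dx.
Evaluate the integral (use parity and integration by parts as needed): a_6 = -2/9.

Final answer: -2/9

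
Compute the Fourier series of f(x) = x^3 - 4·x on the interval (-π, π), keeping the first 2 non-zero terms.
(-20 + 2·π^2)·sin(x) + (11/2 - π^2)·sin(2·x)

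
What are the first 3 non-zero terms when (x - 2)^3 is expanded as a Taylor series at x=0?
-6·x^2 + 12·x - 8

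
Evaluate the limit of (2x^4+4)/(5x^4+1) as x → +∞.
This is an ∞/∞ indeterminate form as x → +∞.
Divide numerator and denominator by x^4 and let the lower-order terms vanish; the leading terms give 2/5.
Limit = 2/5.

Final answer: 2/5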